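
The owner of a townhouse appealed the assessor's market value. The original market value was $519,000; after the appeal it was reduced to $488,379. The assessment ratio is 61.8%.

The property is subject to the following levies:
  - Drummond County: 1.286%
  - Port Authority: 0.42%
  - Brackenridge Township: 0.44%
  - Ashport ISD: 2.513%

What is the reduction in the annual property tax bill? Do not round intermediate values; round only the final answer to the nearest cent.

Old assessed value = $519,000 × 0.618 = $320,742
New assessed value = $488,379 × 0.618 = $301,818.222
Combined rate = 0.01286 + 0.0042 + 0.0044 + 0.02513 = 0.04659
Old tax = $320,742 × 0.04659 = $14,943.36978
New tax = $301,818.222 × 0.04659 = $14,061.71096298
Reduction = $14,943.36978 − $14,061.71096298 = $881.65881702

$881.66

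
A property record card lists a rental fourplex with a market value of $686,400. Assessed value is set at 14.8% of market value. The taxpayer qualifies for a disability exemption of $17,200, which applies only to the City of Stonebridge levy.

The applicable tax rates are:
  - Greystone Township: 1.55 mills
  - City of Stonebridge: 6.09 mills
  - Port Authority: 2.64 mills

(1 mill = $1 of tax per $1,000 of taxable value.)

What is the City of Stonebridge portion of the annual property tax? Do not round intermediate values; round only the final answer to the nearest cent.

Assessed value = $686,400 × 0.148 = $101,587.2
City of Stonebridge taxable value = $101,587.2 − $17,200 = $84,387.2
City of Stonebridge levy = $84,387.2 × 0.00609 = $513.918048

$513.92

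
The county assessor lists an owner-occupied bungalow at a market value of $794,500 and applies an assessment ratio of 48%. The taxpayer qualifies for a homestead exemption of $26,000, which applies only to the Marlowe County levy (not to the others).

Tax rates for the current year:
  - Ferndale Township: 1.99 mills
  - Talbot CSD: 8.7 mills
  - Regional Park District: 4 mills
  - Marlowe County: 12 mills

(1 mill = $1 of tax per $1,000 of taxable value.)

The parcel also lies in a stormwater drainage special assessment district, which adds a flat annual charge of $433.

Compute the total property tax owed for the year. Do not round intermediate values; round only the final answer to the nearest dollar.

Assessed value = $794,500 × 0.48 = $381,360
Ferndale Township: $381,360 × 0.00199 = $758.9064
Talbot CSD: $381,360 × 0.0087 = $3,317.832
Regional Park District: $381,360 × 0.004 = $1,525.44
Marlowe County: ($381,360 − $26,000) × 0.012 = $355,360 × 0.012 = $4,264.32
Levies subtotal = $9,866.4984
Total = $9,866.4984 + $433 = $10,299.4984

$10,299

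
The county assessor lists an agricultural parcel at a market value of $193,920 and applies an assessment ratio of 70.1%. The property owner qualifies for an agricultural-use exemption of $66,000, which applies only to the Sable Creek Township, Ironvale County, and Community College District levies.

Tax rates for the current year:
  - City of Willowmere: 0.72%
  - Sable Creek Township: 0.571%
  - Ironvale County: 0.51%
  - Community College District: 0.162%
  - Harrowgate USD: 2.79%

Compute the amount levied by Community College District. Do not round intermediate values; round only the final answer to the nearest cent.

Assessed value = $193,920 × 0.701 = $135,937.92
Community College District taxable value = $135,937.92 − $66,000 = $69,937.92
Community College District levy = $69,937.92 × 0.00162 = $113.2994304

$113.30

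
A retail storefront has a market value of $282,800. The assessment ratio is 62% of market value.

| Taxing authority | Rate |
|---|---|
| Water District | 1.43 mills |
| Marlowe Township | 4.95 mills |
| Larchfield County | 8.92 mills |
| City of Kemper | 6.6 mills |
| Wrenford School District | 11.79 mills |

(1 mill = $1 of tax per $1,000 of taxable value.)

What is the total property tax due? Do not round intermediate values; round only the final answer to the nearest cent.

Assessed value = $282,800 × 0.62 = $175,336
Water District: $175,336 × 0.00143 = $250.73048
Marlowe Township: $175,336 × 0.00495 = $867.9132
Larchfield County: $175,336 × 0.00892 = $1,563.99712
City of Kemper: $175,336 × 0.0066 = $1,157.2176
Wrenford School District: $175,336 × 0.01179 = $2,067.21144
Total = $250.73048 + $867.9132 + $1,563.99712 + $1,157.2176 + $2,067.21144 = $5,907.06984

$5,907.07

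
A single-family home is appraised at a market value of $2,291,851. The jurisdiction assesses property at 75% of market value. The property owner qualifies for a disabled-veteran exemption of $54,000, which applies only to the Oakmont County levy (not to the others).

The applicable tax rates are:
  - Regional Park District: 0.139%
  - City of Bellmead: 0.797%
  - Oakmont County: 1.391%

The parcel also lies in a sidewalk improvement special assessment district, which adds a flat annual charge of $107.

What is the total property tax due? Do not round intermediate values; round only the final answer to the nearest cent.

$39,354.39

Assessed value = $2,291,851 × 0.75 = $1,718,888.25
Regional Park District: $1,718,888.25 × 0.00139 = $2,389.2546675
City of Bellmead: $1,718,888.25 × 0.00797 = $13,699.5393525
Oakmont County: ($1,718,888.25 − $54,000) × 0.01391 = $1,664,888.25 × 0.01391 = $23,158.5955575
Levies subtotal = $39,247.3895775
Total = $39,247.3895775 + $107 = $39,354.3895775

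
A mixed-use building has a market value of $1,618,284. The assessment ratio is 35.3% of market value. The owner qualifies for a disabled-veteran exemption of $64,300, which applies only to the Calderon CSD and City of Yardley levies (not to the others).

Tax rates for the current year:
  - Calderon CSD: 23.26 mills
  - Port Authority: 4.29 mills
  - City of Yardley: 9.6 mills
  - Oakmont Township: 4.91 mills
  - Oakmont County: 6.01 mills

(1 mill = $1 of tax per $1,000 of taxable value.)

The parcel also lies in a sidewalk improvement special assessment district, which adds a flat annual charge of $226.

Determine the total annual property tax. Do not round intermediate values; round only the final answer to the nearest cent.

$25,573.29

Assessed value = $1,618,284 × 0.353 = $571,254.252
Calderon CSD: ($571,254.252 − $64,300) × 0.02326 = $506,954.252 × 0.02326 = $11,791.75590152
Port Authority: $571,254.252 × 0.00429 = $2,450.68074108
City of Yardley: ($571,254.252 − $64,300) × 0.0096 = $506,954.252 × 0.0096 = $4,866.7608192
Oakmont Township: $571,254.252 × 0.00491 = $2,804.85837732
Oakmont County: $571,254.252 × 0.00601 = $3,433.23805452
Levies subtotal = $25,347.29389364
Total = $25,347.29389364 + $226 = $25,573.29389364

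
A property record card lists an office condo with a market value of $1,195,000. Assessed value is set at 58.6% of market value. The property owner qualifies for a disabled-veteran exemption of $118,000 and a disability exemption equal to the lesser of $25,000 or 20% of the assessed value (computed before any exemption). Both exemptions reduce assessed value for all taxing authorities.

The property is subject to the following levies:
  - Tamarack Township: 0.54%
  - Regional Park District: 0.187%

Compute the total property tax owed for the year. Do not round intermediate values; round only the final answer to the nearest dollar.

Assessed value = $1,195,000 × 0.586 = $700,270
Disability exemption = min($25,000, 20% × $700,270) = min($25,000, $140,054) = $25,000 (dollar cap binds)
Taxable value = $700,270 − $118,000 − $25,000 = $557,270
Tamarack Township: $557,270 × 0.0054 = $3,009.258
Regional Park District: $557,270 × 0.00187 = $1,042.0949
Total = $4,051.3529

$4,051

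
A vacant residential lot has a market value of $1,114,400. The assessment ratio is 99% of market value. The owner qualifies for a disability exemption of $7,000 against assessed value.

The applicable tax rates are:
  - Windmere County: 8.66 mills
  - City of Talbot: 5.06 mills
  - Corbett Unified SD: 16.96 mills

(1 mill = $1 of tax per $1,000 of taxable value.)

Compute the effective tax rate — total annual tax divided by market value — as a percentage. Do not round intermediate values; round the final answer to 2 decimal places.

Assessed value = $1,114,400 × 0.99 = $1,103,256
Taxable value = $1,103,256 − $7,000 = $1,096,256
Windmere County: $1,096,256 × 0.00866 = $9,493.57696
City of Talbot: $1,096,256 × 0.00506 = $5,547.05536
Corbett Unified SD: $1,096,256 × 0.01696 = $18,592.50176
Total tax = $33,633.13408
Effective rate = $33,633.13408 ÷ $1,114,400 = 3.02% of market value

3.02%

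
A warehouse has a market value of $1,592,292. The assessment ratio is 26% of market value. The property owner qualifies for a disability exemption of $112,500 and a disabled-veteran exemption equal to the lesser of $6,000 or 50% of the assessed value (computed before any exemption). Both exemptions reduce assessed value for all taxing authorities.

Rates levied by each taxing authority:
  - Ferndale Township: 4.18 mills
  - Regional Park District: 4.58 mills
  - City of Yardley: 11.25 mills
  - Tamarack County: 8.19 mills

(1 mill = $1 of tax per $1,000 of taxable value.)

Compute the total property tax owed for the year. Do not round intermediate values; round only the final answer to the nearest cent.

$8,332.98

Assessed value = $1,592,292 × 0.26 = $413,995.92
Disabled-veteran exemption = min($6,000, 50% × $413,995.92) = min($6,000, $206,997.96) = $6,000 (dollar cap binds)
Taxable value = $413,995.92 − $112,500 − $6,000 = $295,495.92
Ferndale Township: $295,495.92 × 0.00418 = $1,235.1729456
Regional Park District: $295,495.92 × 0.00458 = $1,353.3713136
City of Yardley: $295,495.92 × 0.01125 = $3,324.3291
Tamarack County: $295,495.92 × 0.00819 = $2,420.1115848
Total = $8,332.984944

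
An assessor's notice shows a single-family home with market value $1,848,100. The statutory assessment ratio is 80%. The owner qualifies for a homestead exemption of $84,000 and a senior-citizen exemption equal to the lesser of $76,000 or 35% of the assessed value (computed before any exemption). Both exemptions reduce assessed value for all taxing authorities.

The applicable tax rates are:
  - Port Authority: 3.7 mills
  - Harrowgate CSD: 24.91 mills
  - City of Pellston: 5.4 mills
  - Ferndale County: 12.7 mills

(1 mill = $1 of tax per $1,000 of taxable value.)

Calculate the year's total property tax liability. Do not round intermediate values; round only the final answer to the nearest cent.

$61,586.20

Assessed value = $1,848,100 × 0.8 = $1,478,480
Senior-citizen exemption = min($76,000, 35% × $1,478,480) = min($76,000, $517,468) = $76,000 (dollar cap binds)
Taxable value = $1,478,480 − $84,000 − $76,000 = $1,318,480
Port Authority: $1,318,480 × 0.0037 = $4,878.376
Harrowgate CSD: $1,318,480 × 0.02491 = $32,843.3368
City of Pellston: $1,318,480 × 0.0054 = $7,119.792
Ferndale County: $1,318,480 × 0.0127 = $16,744.696
Total = $61,586.2008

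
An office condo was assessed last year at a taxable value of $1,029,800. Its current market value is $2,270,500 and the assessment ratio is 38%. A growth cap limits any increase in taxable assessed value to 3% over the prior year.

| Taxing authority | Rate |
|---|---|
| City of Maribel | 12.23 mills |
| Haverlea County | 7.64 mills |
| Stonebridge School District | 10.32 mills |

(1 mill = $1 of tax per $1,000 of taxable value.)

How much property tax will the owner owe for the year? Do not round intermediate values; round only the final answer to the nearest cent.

Uncapped assessed value = $2,270,500 × 0.38 = $862,790
Cap limit = $1,029,800 × 1.03 = $1,060,694
Taxable assessed value = min($862,790, $1,060,694) = $862,790 (cap does not bind)
City of Maribel: $862,790 × 0.01223 = $10,551.9217
Haverlea County: $862,790 × 0.00764 = $6,591.7156
Stonebridge School District: $862,790 × 0.01032 = $8,903.9928
Total = $26,047.6301

$26,047.63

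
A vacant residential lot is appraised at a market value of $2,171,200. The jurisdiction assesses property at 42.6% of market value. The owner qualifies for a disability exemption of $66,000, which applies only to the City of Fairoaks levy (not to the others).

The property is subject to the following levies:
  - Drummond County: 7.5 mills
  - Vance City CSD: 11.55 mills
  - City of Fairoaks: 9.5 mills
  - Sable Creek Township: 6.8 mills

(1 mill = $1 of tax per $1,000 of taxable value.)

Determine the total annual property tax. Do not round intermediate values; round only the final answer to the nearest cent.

Assessed value = $2,171,200 × 0.426 = $924,931.2
Drummond County: $924,931.2 × 0.0075 = $6,936.984
Vance City CSD: $924,931.2 × 0.01155 = $10,682.95536
City of Fairoaks: ($924,931.2 − $66,000) × 0.0095 = $858,931.2 × 0.0095 = $8,159.8464
Sable Creek Township: $924,931.2 × 0.0068 = $6,289.53216
Total = $32,069.31792

$32,069.32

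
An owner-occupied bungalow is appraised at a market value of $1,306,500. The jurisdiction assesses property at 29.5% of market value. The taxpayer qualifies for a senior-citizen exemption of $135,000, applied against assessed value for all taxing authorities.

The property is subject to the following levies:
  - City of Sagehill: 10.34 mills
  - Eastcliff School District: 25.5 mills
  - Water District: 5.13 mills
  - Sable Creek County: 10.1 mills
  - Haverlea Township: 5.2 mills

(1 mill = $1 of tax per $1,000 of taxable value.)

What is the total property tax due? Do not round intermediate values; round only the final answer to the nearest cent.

$14,090.99

Assessed value = $1,306,500 × 0.295 = $385,417.5
Taxable value = $385,417.5 − $135,000 = $250,417.5
City of Sagehill: $250,417.5 × 0.01034 = $2,589.31695
Eastcliff School District: $250,417.5 × 0.0255 = $6,385.64625
Water District: $250,417.5 × 0.00513 = $1,284.641775
Sable Creek County: $250,417.5 × 0.0101 = $2,529.21675
Haverlea Township: $250,417.5 × 0.0052 = $1,302.171
Total = $2,589.31695 + $6,385.64625 + $1,284.641775 + $2,529.21675 + $1,302.171 = $14,090.992725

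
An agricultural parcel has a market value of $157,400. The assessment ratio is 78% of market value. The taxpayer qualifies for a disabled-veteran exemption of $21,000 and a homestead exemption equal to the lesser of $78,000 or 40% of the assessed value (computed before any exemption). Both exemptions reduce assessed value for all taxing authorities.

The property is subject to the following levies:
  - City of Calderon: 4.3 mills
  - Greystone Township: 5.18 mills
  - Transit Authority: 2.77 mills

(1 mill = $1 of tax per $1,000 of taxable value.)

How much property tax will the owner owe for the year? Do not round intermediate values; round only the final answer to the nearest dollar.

Assessed value = $157,400 × 0.78 = $122,772
Homestead exemption = min($78,000, 40% × $122,772) = min($78,000, $49,108.8) = $49,108.8 (percentage binds)
Taxable value = $122,772 − $21,000 − $49,108.8 = $52,663.2
City of Calderon: $52,663.2 × 0.0043 = $226.45176
Greystone Township: $52,663.2 × 0.00518 = $272.795376
Transit Authority: $52,663.2 × 0.00277 = $145.877064
Total = $645.1242

$645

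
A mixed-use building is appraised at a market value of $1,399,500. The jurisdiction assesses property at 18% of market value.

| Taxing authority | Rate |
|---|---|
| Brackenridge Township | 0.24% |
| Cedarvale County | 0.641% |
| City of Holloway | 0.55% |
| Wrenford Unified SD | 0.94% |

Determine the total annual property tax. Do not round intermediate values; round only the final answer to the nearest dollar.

Assessed value = $1,399,500 × 0.18 = $251,910
Brackenridge Township: $251,910 × 0.0024 = $604.584
Cedarvale County: $251,910 × 0.00641 = $1,614.7431
City of Holloway: $251,910 × 0.0055 = $1,385.505
Wrenford Unified SD: $251,910 × 0.0094 = $2,367.954
Total = $604.584 + $1,614.7431 + $1,385.505 + $2,367.954 = $5,972.7861

$5,973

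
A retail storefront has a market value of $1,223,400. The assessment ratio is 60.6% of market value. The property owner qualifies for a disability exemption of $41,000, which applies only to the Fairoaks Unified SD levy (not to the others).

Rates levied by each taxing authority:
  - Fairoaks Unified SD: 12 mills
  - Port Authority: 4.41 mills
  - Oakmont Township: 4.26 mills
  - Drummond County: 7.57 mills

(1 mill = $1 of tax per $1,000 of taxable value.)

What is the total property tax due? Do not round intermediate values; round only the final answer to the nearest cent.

$20,444.58

Assessed value = $1,223,400 × 0.606 = $741,380.4
Fairoaks Unified SD: ($741,380.4 − $41,000) × 0.012 = $700,380.4 × 0.012 = $8,404.5648
Port Authority: $741,380.4 × 0.00441 = $3,269.487564
Oakmont Township: $741,380.4 × 0.00426 = $3,158.280504
Drummond County: $741,380.4 × 0.00757 = $5,612.249628
Total = $20,444.582496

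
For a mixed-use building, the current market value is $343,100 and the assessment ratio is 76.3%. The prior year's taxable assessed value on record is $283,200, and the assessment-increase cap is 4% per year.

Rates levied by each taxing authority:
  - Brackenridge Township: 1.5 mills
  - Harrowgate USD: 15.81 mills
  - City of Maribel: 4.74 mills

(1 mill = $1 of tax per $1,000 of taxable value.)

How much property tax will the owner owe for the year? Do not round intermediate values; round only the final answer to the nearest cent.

$5,772.37

Uncapped assessed value = $343,100 × 0.763 = $261,785.3
Cap limit = $283,200 × 1.04 = $294,528
Taxable assessed value = min($261,785.3, $294,528) = $261,785.3 (cap does not bind)
Brackenridge Township: $261,785.3 × 0.0015 = $392.67795
Harrowgate USD: $261,785.3 × 0.01581 = $4,138.825593
City of Maribel: $261,785.3 × 0.00474 = $1,240.862322
Total = $5,772.365865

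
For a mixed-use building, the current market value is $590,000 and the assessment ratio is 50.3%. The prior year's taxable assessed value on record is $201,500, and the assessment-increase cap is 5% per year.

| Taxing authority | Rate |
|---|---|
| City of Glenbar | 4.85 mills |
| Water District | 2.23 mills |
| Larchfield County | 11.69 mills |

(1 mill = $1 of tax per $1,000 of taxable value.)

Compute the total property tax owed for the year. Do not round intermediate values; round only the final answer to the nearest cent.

Uncapped assessed value = $590,000 × 0.503 = $296,770
Cap limit = $201,500 × 1.05 = $211,575
Taxable assessed value = min($296,770, $211,575) = $211,575 (cap binds)
City of Glenbar: $211,575 × 0.00485 = $1,026.13875
Water District: $211,575 × 0.00223 = $471.81225
Larchfield County: $211,575 × 0.01169 = $2,473.31175
Total = $3,971.26275

$3,971.26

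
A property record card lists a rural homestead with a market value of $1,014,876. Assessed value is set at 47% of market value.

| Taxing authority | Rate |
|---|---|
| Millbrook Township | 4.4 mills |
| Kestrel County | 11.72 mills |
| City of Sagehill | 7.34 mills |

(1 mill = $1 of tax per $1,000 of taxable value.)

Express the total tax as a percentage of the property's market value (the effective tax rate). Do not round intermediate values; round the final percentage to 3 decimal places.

Assessed value = $1,014,876 × 0.47 = $476,991.72
Millbrook Township: $476,991.72 × 0.0044 = $2,098.763568
Kestrel County: $476,991.72 × 0.01172 = $5,590.3429584
City of Sagehill: $476,991.72 × 0.00734 = $3,501.1192248
Total tax = $11,190.2257512
Effective rate = $11,190.2257512 ÷ $1,014,876 = 1.103% of market value

1.103%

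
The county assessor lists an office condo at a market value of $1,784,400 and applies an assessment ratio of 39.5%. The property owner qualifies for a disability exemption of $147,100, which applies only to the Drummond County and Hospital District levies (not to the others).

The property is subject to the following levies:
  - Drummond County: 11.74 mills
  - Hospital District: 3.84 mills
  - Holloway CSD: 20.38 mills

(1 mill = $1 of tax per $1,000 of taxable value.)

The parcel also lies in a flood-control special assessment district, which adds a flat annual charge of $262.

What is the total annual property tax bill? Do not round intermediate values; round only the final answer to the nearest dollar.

Assessed value = $1,784,400 × 0.395 = $704,838
Drummond County: ($704,838 − $147,100) × 0.01174 = $557,738 × 0.01174 = $6,547.84412
Hospital District: ($704,838 − $147,100) × 0.00384 = $557,738 × 0.00384 = $2,141.71392
Holloway CSD: $704,838 × 0.02038 = $14,364.59844
Levies subtotal = $23,054.15648
Total = $23,054.15648 + $262 = $23,316.15648

$23,316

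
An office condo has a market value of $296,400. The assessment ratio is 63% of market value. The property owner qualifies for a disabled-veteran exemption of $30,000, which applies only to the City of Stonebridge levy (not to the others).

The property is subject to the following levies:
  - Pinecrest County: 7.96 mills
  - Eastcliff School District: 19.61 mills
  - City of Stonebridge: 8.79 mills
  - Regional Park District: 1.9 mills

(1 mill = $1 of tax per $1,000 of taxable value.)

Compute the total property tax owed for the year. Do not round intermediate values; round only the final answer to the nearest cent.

Assessed value = $296,400 × 0.63 = $186,732
Pinecrest County: $186,732 × 0.00796 = $1,486.38672
Eastcliff School District: $186,732 × 0.01961 = $3,661.81452
City of Stonebridge: ($186,732 − $30,000) × 0.00879 = $156,732 × 0.00879 = $1,377.67428
Regional Park District: $186,732 × 0.0019 = $354.7908
Total = $6,880.66632

$6,880.67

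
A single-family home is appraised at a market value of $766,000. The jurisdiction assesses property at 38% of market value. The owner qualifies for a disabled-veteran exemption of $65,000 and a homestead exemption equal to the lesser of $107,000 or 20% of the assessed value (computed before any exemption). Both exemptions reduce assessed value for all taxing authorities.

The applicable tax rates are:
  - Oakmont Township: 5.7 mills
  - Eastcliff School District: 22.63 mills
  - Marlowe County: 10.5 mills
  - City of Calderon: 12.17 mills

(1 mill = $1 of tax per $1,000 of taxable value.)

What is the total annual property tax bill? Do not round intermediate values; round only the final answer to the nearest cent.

Assessed value = $766,000 × 0.38 = $291,080
Homestead exemption = min($107,000, 20% × $291,080) = min($107,000, $58,216) = $58,216 (percentage binds)
Taxable value = $291,080 − $65,000 − $58,216 = $167,864
Oakmont Township: $167,864 × 0.0057 = $956.8248
Eastcliff School District: $167,864 × 0.02263 = $3,798.76232
Marlowe County: $167,864 × 0.0105 = $1,762.572
City of Calderon: $167,864 × 0.01217 = $2,042.90488
Total = $8,561.064

$8,561.06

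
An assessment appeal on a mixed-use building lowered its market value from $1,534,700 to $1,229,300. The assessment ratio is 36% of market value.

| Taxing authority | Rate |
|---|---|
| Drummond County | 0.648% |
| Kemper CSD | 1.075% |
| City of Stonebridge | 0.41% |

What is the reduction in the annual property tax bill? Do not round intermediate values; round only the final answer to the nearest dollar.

Old assessed value = $1,534,700 × 0.36 = $552,492
New assessed value = $1,229,300 × 0.36 = $442,548
Combined rate = 0.00648 + 0.01075 + 0.0041 = 0.02133
Old tax = $552,492 × 0.02133 = $11,784.65436
New tax = $442,548 × 0.02133 = $9,439.54884
Reduction = $11,784.65436 − $9,439.54884 = $2,345.10552

$2,345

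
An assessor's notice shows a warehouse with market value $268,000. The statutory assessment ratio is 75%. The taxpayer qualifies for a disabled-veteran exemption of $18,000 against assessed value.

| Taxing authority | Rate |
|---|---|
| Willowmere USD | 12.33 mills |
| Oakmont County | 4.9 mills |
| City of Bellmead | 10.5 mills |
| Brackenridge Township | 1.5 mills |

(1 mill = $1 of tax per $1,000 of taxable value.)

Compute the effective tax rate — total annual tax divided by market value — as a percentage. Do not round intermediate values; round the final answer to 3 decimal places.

1.996%

Assessed value = $268,000 × 0.75 = $201,000
Taxable value = $201,000 − $18,000 = $183,000
Willowmere USD: $183,000 × 0.01233 = $2,256.39
Oakmont County: $183,000 × 0.0049 = $896.7
City of Bellmead: $183,000 × 0.0105 = $1,921.5
Brackenridge Township: $183,000 × 0.0015 = $274.5
Total tax = $5,349.09
Effective rate = $5,349.09 ÷ $268,000 = 1.996% of market value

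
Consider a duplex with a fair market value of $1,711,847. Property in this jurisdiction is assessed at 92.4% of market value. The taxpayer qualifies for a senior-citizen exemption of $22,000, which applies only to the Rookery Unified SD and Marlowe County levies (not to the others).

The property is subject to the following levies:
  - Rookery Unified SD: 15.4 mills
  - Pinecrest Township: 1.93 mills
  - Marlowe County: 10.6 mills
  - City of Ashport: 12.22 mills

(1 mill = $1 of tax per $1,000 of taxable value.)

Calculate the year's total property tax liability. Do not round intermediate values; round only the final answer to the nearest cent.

Assessed value = $1,711,847 × 0.924 = $1,581,746.628
Rookery Unified SD: ($1,581,746.628 − $22,000) × 0.0154 = $1,559,746.628 × 0.0154 = $24,020.0980712
Pinecrest Township: $1,581,746.628 × 0.00193 = $3,052.77099204
Marlowe County: ($1,581,746.628 − $22,000) × 0.0106 = $1,559,746.628 × 0.0106 = $16,533.3142568
City of Ashport: $1,581,746.628 × 0.01222 = $19,328.94379416
Total = $62,935.1271142

$62,935.13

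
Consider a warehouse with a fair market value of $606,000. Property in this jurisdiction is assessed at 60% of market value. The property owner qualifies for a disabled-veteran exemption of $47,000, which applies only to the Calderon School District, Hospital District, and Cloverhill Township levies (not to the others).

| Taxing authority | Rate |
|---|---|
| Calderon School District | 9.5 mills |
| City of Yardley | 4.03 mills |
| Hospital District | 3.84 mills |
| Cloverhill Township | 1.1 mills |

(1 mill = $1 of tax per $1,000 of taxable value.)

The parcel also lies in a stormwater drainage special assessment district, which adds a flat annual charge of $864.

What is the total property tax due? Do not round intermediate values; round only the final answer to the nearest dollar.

$6,901

Assessed value = $606,000 × 0.6 = $363,600
Calderon School District: ($363,600 − $47,000) × 0.0095 = $316,600 × 0.0095 = $3,007.7
City of Yardley: $363,600 × 0.00403 = $1,465.308
Hospital District: ($363,600 − $47,000) × 0.00384 = $316,600 × 0.00384 = $1,215.744
Cloverhill Township: ($363,600 − $47,000) × 0.0011 = $316,600 × 0.0011 = $348.26
Levies subtotal = $6,037.012
Total = $6,037.012 + $864 = $6,901.012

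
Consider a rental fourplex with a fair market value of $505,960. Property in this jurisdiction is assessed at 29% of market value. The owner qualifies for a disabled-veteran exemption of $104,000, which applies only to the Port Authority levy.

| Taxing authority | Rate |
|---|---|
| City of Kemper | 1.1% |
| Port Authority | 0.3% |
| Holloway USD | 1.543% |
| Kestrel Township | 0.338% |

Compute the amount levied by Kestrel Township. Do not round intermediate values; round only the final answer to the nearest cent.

$495.94

Assessed value = $505,960 × 0.29 = $146,728.4
Kestrel Township taxable value = $146,728.4 (exemption does not apply)
Kestrel Township levy = $146,728.4 × 0.00338 = $495.941992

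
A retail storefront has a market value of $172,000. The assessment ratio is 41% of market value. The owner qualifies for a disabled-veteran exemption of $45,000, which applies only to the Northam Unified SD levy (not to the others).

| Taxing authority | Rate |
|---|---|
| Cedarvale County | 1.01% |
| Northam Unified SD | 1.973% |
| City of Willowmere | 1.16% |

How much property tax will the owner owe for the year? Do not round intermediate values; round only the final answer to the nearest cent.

$2,033.79

Assessed value = $172,000 × 0.41 = $70,520
Cedarvale County: $70,520 × 0.0101 = $712.252
Northam Unified SD: ($70,520 − $45,000) × 0.01973 = $25,520 × 0.01973 = $503.5096
City of Willowmere: $70,520 × 0.0116 = $818.032
Total = $2,033.7936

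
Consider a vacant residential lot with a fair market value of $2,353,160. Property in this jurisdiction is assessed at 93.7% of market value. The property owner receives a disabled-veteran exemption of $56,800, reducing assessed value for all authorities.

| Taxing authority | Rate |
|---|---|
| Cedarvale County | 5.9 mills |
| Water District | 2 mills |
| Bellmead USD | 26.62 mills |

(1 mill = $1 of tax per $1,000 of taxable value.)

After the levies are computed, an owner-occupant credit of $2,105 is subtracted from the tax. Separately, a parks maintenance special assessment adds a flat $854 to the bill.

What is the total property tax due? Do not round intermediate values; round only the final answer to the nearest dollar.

$72,902

Assessed value = $2,353,160 × 0.937 = $2,204,910.92
Taxable value = $2,204,910.92 − $56,800 = $2,148,110.92
Cedarvale County: $2,148,110.92 × 0.0059 = $12,673.854428
Water District: $2,148,110.92 × 0.002 = $4,296.22184
Bellmead USD: $2,148,110.92 × 0.02662 = $57,182.7126904
Levies subtotal = $74,152.7889584
After credit = $74,152.7889584 − $2,105 = $72,047.7889584
Total = $72,047.7889584 + $854 = $72,901.7889584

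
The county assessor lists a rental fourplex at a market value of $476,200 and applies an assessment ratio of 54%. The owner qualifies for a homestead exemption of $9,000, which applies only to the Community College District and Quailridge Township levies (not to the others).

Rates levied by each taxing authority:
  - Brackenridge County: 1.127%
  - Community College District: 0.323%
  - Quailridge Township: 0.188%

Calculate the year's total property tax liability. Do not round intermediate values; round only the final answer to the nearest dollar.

$4,166

Assessed value = $476,200 × 0.54 = $257,148
Brackenridge County: $257,148 × 0.01127 = $2,898.05796
Community College District: ($257,148 − $9,000) × 0.00323 = $248,148 × 0.00323 = $801.51804
Quailridge Township: ($257,148 − $9,000) × 0.00188 = $248,148 × 0.00188 = $466.51824
Total = $4,166.09424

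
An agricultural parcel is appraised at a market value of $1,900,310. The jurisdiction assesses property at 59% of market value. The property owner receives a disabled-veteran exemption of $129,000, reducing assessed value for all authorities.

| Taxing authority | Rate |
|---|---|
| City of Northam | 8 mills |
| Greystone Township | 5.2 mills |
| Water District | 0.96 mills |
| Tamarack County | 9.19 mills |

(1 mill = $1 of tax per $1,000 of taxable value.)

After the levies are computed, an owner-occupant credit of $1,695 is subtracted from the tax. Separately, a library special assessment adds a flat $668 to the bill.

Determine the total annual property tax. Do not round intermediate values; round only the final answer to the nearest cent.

$22,140.47

Assessed value = $1,900,310 × 0.59 = $1,121,182.9
Taxable value = $1,121,182.9 − $129,000 = $992,182.9
City of Northam: $992,182.9 × 0.008 = $7,937.4632
Greystone Township: $992,182.9 × 0.0052 = $5,159.35108
Water District: $992,182.9 × 0.00096 = $952.495584
Tamarack County: $992,182.9 × 0.00919 = $9,118.160851
Levies subtotal = $23,167.470715
After credit = $23,167.470715 − $1,695 = $21,472.470715
Total = $21,472.470715 + $668 = $22,140.470715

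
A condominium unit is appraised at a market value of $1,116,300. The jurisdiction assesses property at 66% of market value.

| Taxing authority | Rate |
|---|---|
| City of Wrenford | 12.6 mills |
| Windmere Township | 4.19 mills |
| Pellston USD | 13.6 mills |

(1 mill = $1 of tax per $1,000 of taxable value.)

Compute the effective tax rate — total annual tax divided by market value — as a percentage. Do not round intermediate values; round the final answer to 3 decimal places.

Assessed value = $1,116,300 × 0.66 = $736,758
City of Wrenford: $736,758 × 0.0126 = $9,283.1508
Windmere Township: $736,758 × 0.00419 = $3,087.01602
Pellston USD: $736,758 × 0.0136 = $10,019.9088
Total tax = $22,390.07562
Effective rate = $22,390.07562 ÷ $1,116,300 = 2.006% of market value

2.006%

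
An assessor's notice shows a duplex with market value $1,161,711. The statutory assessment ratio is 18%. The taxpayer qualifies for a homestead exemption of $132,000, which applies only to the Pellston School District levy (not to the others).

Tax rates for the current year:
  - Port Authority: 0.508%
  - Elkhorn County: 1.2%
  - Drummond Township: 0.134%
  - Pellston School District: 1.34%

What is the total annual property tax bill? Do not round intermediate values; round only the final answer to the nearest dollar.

$4,885

Assessed value = $1,161,711 × 0.18 = $209,107.98
Port Authority: $209,107.98 × 0.00508 = $1,062.2685384
Elkhorn County: $209,107.98 × 0.012 = $2,509.29576
Drummond Township: $209,107.98 × 0.00134 = $280.2046932
Pellston School District: ($209,107.98 − $132,000) × 0.0134 = $77,107.98 × 0.0134 = $1,033.246932
Total = $4,885.0159236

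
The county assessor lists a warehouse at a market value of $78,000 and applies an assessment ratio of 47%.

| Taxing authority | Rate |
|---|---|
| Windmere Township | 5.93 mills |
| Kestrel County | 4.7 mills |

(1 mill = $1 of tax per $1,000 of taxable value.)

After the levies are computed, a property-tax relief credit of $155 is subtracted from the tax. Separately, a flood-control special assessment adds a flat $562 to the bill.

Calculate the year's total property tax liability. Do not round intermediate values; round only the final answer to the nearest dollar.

Assessed value = $78,000 × 0.47 = $36,660
Windmere Township: $36,660 × 0.00593 = $217.3938
Kestrel County: $36,660 × 0.0047 = $172.302
Levies subtotal = $389.6958
After credit = $389.6958 − $155 = $234.6958
Total = $234.6958 + $562 = $796.6958

$797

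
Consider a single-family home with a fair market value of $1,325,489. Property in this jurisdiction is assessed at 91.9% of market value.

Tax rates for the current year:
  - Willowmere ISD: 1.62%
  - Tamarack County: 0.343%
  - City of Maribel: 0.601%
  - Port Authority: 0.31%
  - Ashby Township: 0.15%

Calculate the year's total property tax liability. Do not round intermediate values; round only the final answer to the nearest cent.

Assessed value = $1,325,489 × 0.919 = $1,218,124.391
Willowmere ISD: $1,218,124.391 × 0.0162 = $19,733.6151342
Tamarack County: $1,218,124.391 × 0.00343 = $4,178.16666113
City of Maribel: $1,218,124.391 × 0.00601 = $7,320.92758991
Port Authority: $1,218,124.391 × 0.0031 = $3,776.1856121
Ashby Township: $1,218,124.391 × 0.0015 = $1,827.1865865
Total = $19,733.6151342 + $4,178.16666113 + $7,320.92758991 + $3,776.1856121 + $1,827.1865865 = $36,836.08158384

$36,836.08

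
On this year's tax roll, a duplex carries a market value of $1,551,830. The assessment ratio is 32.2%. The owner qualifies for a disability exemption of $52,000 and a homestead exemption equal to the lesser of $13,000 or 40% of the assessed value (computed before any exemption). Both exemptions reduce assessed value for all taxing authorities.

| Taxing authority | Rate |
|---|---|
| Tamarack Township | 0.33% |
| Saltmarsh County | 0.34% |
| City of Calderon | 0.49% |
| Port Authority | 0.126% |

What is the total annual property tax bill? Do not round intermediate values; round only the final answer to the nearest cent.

$5,590.10

Assessed value = $1,551,830 × 0.322 = $499,689.26
Homestead exemption = min($13,000, 40% × $499,689.26) = min($13,000, $199,875.704) = $13,000 (dollar cap binds)
Taxable value = $499,689.26 − $52,000 − $13,000 = $434,689.26
Tamarack Township: $434,689.26 × 0.0033 = $1,434.474558
Saltmarsh County: $434,689.26 × 0.0034 = $1,477.943484
City of Calderon: $434,689.26 × 0.0049 = $2,129.977374
Port Authority: $434,689.26 × 0.00126 = $547.7084676
Total = $5,590.1038836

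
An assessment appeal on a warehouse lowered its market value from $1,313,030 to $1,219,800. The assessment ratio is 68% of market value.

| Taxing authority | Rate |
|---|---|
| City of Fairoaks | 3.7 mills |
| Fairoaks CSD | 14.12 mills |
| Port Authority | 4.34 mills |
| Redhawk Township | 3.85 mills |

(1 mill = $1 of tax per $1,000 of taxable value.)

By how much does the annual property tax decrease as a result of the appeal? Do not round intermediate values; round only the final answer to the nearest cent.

$1,648.94

Old assessed value = $1,313,030 × 0.68 = $892,860.4
New assessed value = $1,219,800 × 0.68 = $829,464
Combined rate = 0.0037 + 0.01412 + 0.00434 + 0.00385 = 0.02601
Old tax = $892,860.4 × 0.02601 = $23,223.299004
New tax = $829,464 × 0.02601 = $21,574.35864
Reduction = $23,223.299004 − $21,574.35864 = $1,648.940364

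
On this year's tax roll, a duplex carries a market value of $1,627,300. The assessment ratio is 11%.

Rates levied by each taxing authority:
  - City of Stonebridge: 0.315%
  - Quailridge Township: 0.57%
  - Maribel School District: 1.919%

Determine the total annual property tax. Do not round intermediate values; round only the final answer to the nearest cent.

$5,019.24

Assessed value = $1,627,300 × 0.11 = $179,003
City of Stonebridge: $179,003 × 0.00315 = $563.85945
Quailridge Township: $179,003 × 0.0057 = $1,020.3171
Maribel School District: $179,003 × 0.01919 = $3,435.06757
Total = $563.85945 + $1,020.3171 + $3,435.06757 = $5,019.24412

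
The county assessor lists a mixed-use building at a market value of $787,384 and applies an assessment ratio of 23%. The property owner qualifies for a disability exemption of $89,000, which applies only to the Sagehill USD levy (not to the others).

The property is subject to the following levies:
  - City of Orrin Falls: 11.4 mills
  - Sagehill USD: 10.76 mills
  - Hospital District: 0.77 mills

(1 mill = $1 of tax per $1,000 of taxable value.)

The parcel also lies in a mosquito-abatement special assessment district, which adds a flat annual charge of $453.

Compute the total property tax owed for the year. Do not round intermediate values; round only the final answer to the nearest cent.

$3,647.94

Assessed value = $787,384 × 0.23 = $181,098.32
City of Orrin Falls: $181,098.32 × 0.0114 = $2,064.520848
Sagehill USD: ($181,098.32 − $89,000) × 0.01076 = $92,098.32 × 0.01076 = $990.9779232
Hospital District: $181,098.32 × 0.00077 = $139.4457064
Levies subtotal = $3,194.9444776
Total = $3,194.9444776 + $453 = $3,647.9444776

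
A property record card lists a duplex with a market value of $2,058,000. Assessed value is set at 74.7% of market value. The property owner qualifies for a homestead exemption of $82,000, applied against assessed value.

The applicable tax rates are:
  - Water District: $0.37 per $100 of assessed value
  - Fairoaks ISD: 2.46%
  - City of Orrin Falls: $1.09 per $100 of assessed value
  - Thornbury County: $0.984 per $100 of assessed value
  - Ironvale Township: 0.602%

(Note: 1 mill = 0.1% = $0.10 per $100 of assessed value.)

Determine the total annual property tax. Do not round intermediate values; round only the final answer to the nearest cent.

Assessed value = $2,058,000 × 0.747 = $1,537,326
Taxable value = $1,537,326 − $82,000 = $1,455,326
Water District: $1,455,326 × 0.0037 = $5,384.7062
Fairoaks ISD: $1,455,326 × 0.0246 = $35,801.0196
City of Orrin Falls: $1,455,326 × 0.0109 = $15,863.0534
Thornbury County: $1,455,326 × 0.00984 = $14,320.40784
Ironvale Township: $1,455,326 × 0.00602 = $8,761.06252
Total = $80,130.24956

$80,130.25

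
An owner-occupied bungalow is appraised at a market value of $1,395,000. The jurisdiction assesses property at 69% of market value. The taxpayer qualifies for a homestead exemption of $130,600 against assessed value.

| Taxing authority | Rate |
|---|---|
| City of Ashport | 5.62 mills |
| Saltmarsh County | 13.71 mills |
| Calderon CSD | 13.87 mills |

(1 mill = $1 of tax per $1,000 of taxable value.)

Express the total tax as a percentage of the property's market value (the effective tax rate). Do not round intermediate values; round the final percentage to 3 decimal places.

1.980%

Assessed value = $1,395,000 × 0.69 = $962,550
Taxable value = $962,550 − $130,600 = $831,950
City of Ashport: $831,950 × 0.00562 = $4,675.559
Saltmarsh County: $831,950 × 0.01371 = $11,406.0345
Calderon CSD: $831,950 × 0.01387 = $11,539.1465
Total tax = $27,620.74
Effective rate = $27,620.74 ÷ $1,395,000 = 1.980% of market value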